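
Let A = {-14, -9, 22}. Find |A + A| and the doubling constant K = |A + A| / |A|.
K = |A + A| / |A| = 6/3 = 2

Enumerate A + A = {a + b : a, b ∈ A}. With |A| = 3, there are |A|^2 = 9 ordered sum pairs; collecting distinct values, A + A = {-28, -23, -18, 8, 13, 44}, so |A + A| = 6. Thus K = 6/3 = 2. For comparison, the minimum possible |A + A| over all 3-element sets is 2·3 − 1 = 5 (so min K = 5/3), attained only by arithmetic progressions.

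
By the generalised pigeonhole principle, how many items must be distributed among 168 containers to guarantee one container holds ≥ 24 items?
n = (24 − 1)·168 + 1 = 3865

By the generalised pigeonhole principle, to guarantee some box contains ≥ r objects we need more than (r − 1) · k objects total. Threshold: n = (r − 1) · k + 1. With r = 24 and k = 168: n = 23 · 168 + 1 = 3864 + 1 = 3865. For n = 3864 = 23 · 168, we can put exactly 23 objects in every box, avoiding 24 in any single one — so 3865 is tight.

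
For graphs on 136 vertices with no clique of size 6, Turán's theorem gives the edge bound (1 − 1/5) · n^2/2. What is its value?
Turán density bound = (4/5) · 136^2/2 = 36992/5 ≈ 7398.4

Turán's theorem: ex(n, K_{r+1}) is achieved by the complete r-partite Turán graph T(n, r) with parts as balanced as possible, and is at most (1 − 1/r) · n^2/2. For r = 5, n = 136: the density bound is (4/5) · 18496/2 = 36992/5 ≈ 7398.4. The integer-valued extremum is e(T(136, 5)) = 7398, which is strictly less than the density bound 36992/5 since 5 ∤ 136 (the parts of T(136, 5) cannot all be equal).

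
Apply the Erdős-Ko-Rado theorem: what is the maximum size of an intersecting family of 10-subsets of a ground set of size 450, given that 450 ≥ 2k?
max |F| = C(449, 9) = 1885433720689619464

Erdős-Ko-Rado (1961): when n ≥ 2k, max |F| = C(n−1, k−1). The bound is attained by the star {A : i ∈ A} for any fixed i ∈ [n]. Here C(450−1, 10−1) = C(449, 9) = 1885433720689619464.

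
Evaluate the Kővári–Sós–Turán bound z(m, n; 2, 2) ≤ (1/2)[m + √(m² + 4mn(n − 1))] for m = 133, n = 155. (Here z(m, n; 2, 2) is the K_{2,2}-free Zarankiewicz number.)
z(133, 155; 2, 2) ≤ (1/2)[133 + √(133² + 4·133·155·154)] = (1/2)[133 + √12716529] = 1849.5121

Kővári–Sós–Turán: let r_1, ..., r_133 be the row sums and z = Σ r_i the total number of 1s. Each pair of columns can share at most one row with both entries 1 (else a 2×2 all-ones block appears), so Σ_i C(r_i, 2) ≤ C(155, 2) = 11935. By convexity Σ_i C(r_i, 2) ≥ 133·C(z/133, 2) = z(z − 133)/(2·133), giving z² − 133z − 133·155·154 ≤ 0 and hence z ≤ (1/2)[133 + √(17689 + 4·3174710)] = (1/2)[133 + √12716529] ≈ (1/2)(133 + 3566.0243) = 1849.5121.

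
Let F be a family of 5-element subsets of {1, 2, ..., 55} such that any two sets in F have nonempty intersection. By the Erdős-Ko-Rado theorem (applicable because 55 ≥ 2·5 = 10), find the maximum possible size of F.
max |F| = C(54, 4) = 316251

The Erdős-Ko-Rado theorem states: for n ≥ 2k, an intersecting family of k-subsets of an n-element set has size at most C(n − 1, k − 1), with equality for 'star' families {A ⊆ [n] : |A| = k, i ∈ A} (fix an element i). For n = 55, k = 5: C(54, 4) = 316251.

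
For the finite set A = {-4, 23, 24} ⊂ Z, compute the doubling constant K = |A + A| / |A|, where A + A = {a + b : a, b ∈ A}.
K = |A + A| / |A| = 6/3 = 2

Enumerate A + A = {a + b : a, b ∈ A}. With |A| = 3, there are |A|^2 = 9 ordered sum pairs; collecting distinct values, A + A = {-8, 19, 20, 46, 47, 48}, so |A + A| = 6. Thus K = 6/3 = 2. For comparison, the minimum possible |A + A| over all 3-element sets is 2·3 − 1 = 5 (so min K = 5/3), attained only by arithmetic progressions.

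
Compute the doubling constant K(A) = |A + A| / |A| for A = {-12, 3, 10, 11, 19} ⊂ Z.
K = |A + A| / |A| = 14/5

Enumerate A + A = {a + b : a, b ∈ A}. With |A| = 5, there are |A|^2 = 25 ordered sum pairs; collecting distinct values, A + A = {-24, -9, -2, -1, 6, 7, 13, 14, 20, 21, 22, 29, 30, 38}, so |A + A| = 14. Thus K = 14/5. For comparison, the minimum possible |A + A| over all 5-element sets is 2·5 − 1 = 9 (so min K = 9/5), attained only by arithmetic progressions.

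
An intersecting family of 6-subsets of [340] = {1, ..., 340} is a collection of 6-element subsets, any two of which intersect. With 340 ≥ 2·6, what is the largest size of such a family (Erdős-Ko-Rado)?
max |F| = C(339, 5) = 36220057692

Erdős-Ko-Rado (1961): when n ≥ 2k, max |F| = C(n−1, k−1). The bound is attained by the star {A : i ∈ A} for any fixed i ∈ [n]. Here C(340−1, 6−1) = C(339, 5) = 36220057692.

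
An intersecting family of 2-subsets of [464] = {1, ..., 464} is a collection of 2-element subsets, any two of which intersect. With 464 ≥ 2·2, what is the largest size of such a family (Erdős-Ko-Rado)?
max |F| = C(463, 1) = 463

Erdős-Ko-Rado (1961): when n ≥ 2k, max |F| = C(n−1, k−1). The bound is attained by the star {A : i ∈ A} for any fixed i ∈ [n]. Here C(464−1, 2−1) = C(463, 1) = 463.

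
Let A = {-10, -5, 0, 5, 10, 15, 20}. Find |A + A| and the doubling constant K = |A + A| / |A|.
K = |A + A| / |A| = 13/7

Enumerate A + A = {a + b : a, b ∈ A}. With |A| = 7, there are |A|^2 = 49 ordered sum pairs; collecting distinct values, A + A = {-20, -15, -10, -5, 0, 5, 10, 15, 20, 25, 30, 35, 40}, so |A + A| = 13. Thus K = 13/7. Here |A + A| = 2|A| − 1 = 13, the minimum possible — so K = 13/7 is minimal, which holds iff A is an arithmetic progression.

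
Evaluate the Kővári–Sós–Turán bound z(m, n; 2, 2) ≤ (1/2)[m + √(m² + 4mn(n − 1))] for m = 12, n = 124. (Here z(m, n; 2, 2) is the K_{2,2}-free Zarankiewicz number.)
z(12, 124; 2, 2) ≤ (1/2)[12 + √(12² + 4·12·124·123)] = (1/2)[12 + √732240] = 433.8551

Kővári–Sós–Turán: let r_1, ..., r_12 be the row sums and z = Σ r_i the total number of 1s. Each pair of columns can share at most one row with both entries 1 (else a 2×2 all-ones block appears), so Σ_i C(r_i, 2) ≤ C(124, 2) = 7626. By convexity Σ_i C(r_i, 2) ≥ 12·C(z/12, 2) = z(z − 12)/(2·12), giving z² − 12z − 12·124·123 ≤ 0 and hence z ≤ (1/2)[12 + √(144 + 4·183024)] = (1/2)[12 + √732240] ≈ (1/2)(12 + 855.7102) = 433.8551.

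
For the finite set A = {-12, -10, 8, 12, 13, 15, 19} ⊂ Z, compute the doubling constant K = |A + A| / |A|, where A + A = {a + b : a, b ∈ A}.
K = |A + A| / |A| = 26/7

Enumerate A + A = {a + b : a, b ∈ A}. With |A| = 7, there are |A|^2 = 49 ordered sum pairs; collecting distinct values, A + A = {-24, -22, -20, -4, -2, 0, 1, 2, 3, 5, 7, 9, 16, 20, 21, 23, 24, 25, 26, 27, 28, 30, 31, 32, 34, 38}, so |A + A| = 26. Thus K = 26/7. For comparison, the minimum possible |A + A| over all 7-element sets is 2·7 − 1 = 13 (so min K = 13/7), attained only by arithmetic progressions.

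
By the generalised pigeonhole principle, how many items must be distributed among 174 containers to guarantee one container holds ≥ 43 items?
n = (43 − 1)·174 + 1 = 7309

By the generalised pigeonhole principle, to guarantee some box contains ≥ r objects we need more than (r − 1) · k objects total. Threshold: n = (r − 1) · k + 1. With r = 43 and k = 174: n = 42 · 174 + 1 = 7308 + 1 = 7309. For n = 7308 = 42 · 174, we can put exactly 42 objects in every box, avoiding 43 in any single one — so 7309 is tight.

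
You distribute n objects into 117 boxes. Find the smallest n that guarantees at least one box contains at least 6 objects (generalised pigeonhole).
n = (6 − 1)·117 + 1 = 586

By the generalised pigeonhole principle, to guarantee some box contains ≥ r objects we need more than (r − 1) · k objects total. Threshold: n = (r − 1) · k + 1. With r = 6 and k = 117: n = 5 · 117 + 1 = 585 + 1 = 586. For n = 585 = 5 · 117, we can put exactly 5 objects in every box, avoiding 6 in any single one — so 586 is tight.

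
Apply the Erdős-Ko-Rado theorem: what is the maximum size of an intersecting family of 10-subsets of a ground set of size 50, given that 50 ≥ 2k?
max |F| = C(49, 9) = 2054455634

Erdős-Ko-Rado (1961): when n ≥ 2k, max |F| = C(n−1, k−1). The bound is attained by the star {A : i ∈ A} for any fixed i ∈ [n]. Here C(50−1, 10−1) = C(49, 9) = 2054455634.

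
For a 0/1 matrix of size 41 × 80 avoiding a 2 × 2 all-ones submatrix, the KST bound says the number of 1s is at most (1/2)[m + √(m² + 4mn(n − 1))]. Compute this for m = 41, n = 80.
z(41, 80; 2, 2) ≤ (1/2)[41 + √(41² + 4·41·80·79)] = (1/2)[41 + √1038161] = 529.9509

Kővári–Sós–Turán: let r_1, ..., r_41 be the row sums and z = Σ r_i the total number of 1s. Each pair of columns can share at most one row with both entries 1 (else a 2×2 all-ones block appears), so Σ_i C(r_i, 2) ≤ C(80, 2) = 3160. By convexity Σ_i C(r_i, 2) ≥ 41·C(z/41, 2) = z(z − 41)/(2·41), giving z² − 41z − 41·80·79 ≤ 0 and hence z ≤ (1/2)[41 + √(1681 + 4·259120)] = (1/2)[41 + √1038161] ≈ (1/2)(41 + 1018.9019) = 529.9509.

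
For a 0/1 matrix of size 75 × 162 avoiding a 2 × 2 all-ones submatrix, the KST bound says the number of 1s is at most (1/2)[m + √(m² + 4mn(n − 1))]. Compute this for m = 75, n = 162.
z(75, 162; 2, 2) ≤ (1/2)[75 + √(75² + 4·75·162·161)] = (1/2)[75 + √7830225] = 1436.627

Kővári–Sós–Turán: let r_1, ..., r_75 be the row sums and z = Σ r_i the total number of 1s. Each pair of columns can share at most one row with both entries 1 (else a 2×2 all-ones block appears), so Σ_i C(r_i, 2) ≤ C(162, 2) = 13041. By convexity Σ_i C(r_i, 2) ≥ 75·C(z/75, 2) = z(z − 75)/(2·75), giving z² − 75z − 75·162·161 ≤ 0 and hence z ≤ (1/2)[75 + √(5625 + 4·1956150)] = (1/2)[75 + √7830225] ≈ (1/2)(75 + 2798.2539) = 1436.627.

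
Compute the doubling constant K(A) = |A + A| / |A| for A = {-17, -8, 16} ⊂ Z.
K = |A + A| / |A| = 6/3 = 2

Enumerate A + A = {a + b : a, b ∈ A}. With |A| = 3, there are |A|^2 = 9 ordered sum pairs; collecting distinct values, A + A = {-34, -25, -16, -1, 8, 32}, so |A + A| = 6. Thus K = 6/3 = 2. For comparison, the minimum possible |A + A| over all 3-element sets is 2·3 − 1 = 5 (so min K = 5/3), attained only by arithmetic progressions.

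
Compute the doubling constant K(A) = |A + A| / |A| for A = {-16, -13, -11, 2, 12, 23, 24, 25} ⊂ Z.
K = |A + A| / |A| = 33/8

Enumerate A + A = {a + b : a, b ∈ A}. With |A| = 8, there are |A|^2 = 64 ordered sum pairs; collecting distinct values, A + A = {-32, -29, -27, -26, -24, -22, -14, -11, -9, -4, -1, 1, 4, 7, 8, 9, 10, 11, 12, 13, 14, 24, 25, 26, 27, 35, 36, 37, 46, 47, 48, 49, 50}, so |A + A| = 33. Thus K = 33/8. For comparison, the minimum possible |A + A| over all 8-element sets is 2·8 − 1 = 15 (so min K = 15/8), attained only by arithmetic progressions.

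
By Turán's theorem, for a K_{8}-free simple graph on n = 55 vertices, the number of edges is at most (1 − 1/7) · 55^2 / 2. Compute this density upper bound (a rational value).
Turán density bound = (6/7) · 55^2/2 = 9075/7 ≈ 1296.4286

Turán's theorem: ex(n, K_{r+1}) is achieved by the complete r-partite Turán graph T(n, r) with parts as balanced as possible, and is at most (1 − 1/r) · n^2/2. For r = 7, n = 55: the density bound is (6/7) · 3025/2 = 9075/7 ≈ 1296.4286. The integer-valued extremum is e(T(55, 7)) = 1296, which is strictly less than the density bound 9075/7 since 7 ∤ 55 (the parts of T(55, 7) cannot all be equal).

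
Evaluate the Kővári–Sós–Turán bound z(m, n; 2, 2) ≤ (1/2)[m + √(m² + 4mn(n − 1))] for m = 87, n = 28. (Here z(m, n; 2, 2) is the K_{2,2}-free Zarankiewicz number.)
z(87, 28; 2, 2) ≤ (1/2)[87 + √(87² + 4·87·28·27)] = (1/2)[87 + √270657] = 303.6235

Kővári–Sós–Turán: let r_1, ..., r_87 be the row sums and z = Σ r_i the total number of 1s. Each pair of columns can share at most one row with both entries 1 (else a 2×2 all-ones block appears), so Σ_i C(r_i, 2) ≤ C(28, 2) = 378. By convexity Σ_i C(r_i, 2) ≥ 87·C(z/87, 2) = z(z − 87)/(2·87), giving z² − 87z − 87·28·27 ≤ 0 and hence z ≤ (1/2)[87 + √(7569 + 4·65772)] = (1/2)[87 + √270657] ≈ (1/2)(87 + 520.2471) = 303.6235.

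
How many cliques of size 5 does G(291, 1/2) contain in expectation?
E[# K_5] = C(291, 5) · (1/2)^C(5, 2) = 16798943448 / 2^10 = 2099867931/128 = 16405218.2109375

For each 5-subset S of vertices (there are C(291, 5) = 16798943448 such S), let X_S = 1 if S induces a K_5 (all C(5, 2) = 10 edges present). Then P(X_S = 1) = (1/2)^10 = 1/1024. By linearity of expectation, E[# K_5] = C(291, 5) · (1/2)^10 = 16798943448 / 1024 = 2099867931/128 = 16405218.2109375.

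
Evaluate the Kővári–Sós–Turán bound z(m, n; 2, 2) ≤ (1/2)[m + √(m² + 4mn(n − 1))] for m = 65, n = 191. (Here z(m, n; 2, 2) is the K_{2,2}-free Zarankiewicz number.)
z(65, 191; 2, 2) ≤ (1/2)[65 + √(65² + 4·65·191·190)] = (1/2)[65 + √9439625] = 1568.6986

Kővári–Sós–Turán: let r_1, ..., r_65 be the row sums and z = Σ r_i the total number of 1s. Each pair of columns can share at most one row with both entries 1 (else a 2×2 all-ones block appears), so Σ_i C(r_i, 2) ≤ C(191, 2) = 18145. By convexity Σ_i C(r_i, 2) ≥ 65·C(z/65, 2) = z(z − 65)/(2·65), giving z² − 65z − 65·191·190 ≤ 0 and hence z ≤ (1/2)[65 + √(4225 + 4·2358850)] = (1/2)[65 + √9439625] ≈ (1/2)(65 + 3072.3973) = 1568.6986.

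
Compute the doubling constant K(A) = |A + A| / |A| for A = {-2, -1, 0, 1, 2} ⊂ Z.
K = |A + A| / |A| = 9/5

Enumerate A + A = {a + b : a, b ∈ A}. With |A| = 5, there are |A|^2 = 25 ordered sum pairs; collecting distinct values, A + A = {-4, -3, -2, -1, 0, 1, 2, 3, 4}, so |A + A| = 9. Thus K = 9/5. Here |A + A| = 2|A| − 1 = 9, the minimum possible — so K = 9/5 is minimal, which holds iff A is an arithmetic progression.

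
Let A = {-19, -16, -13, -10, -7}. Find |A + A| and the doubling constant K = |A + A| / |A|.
K = |A + A| / |A| = 9/5

Enumerate A + A = {a + b : a, b ∈ A}. With |A| = 5, there are |A|^2 = 25 ordered sum pairs; collecting distinct values, A + A = {-38, -35, -32, -29, -26, -23, -20, -17, -14}, so |A + A| = 9. Thus K = 9/5. Here |A + A| = 2|A| − 1 = 9, the minimum possible — so K = 9/5 is minimal, which holds iff A is an arithmetic progression.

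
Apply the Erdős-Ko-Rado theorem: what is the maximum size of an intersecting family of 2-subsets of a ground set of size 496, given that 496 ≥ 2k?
max |F| = C(495, 1) = 495

The Erdős-Ko-Rado theorem states: for n ≥ 2k, an intersecting family of k-subsets of an n-element set has size at most C(n − 1, k − 1), with equality for 'star' families {A ⊆ [n] : |A| = k, i ∈ A} (fix an element i). For n = 496, k = 2: C(495, 1) = 495.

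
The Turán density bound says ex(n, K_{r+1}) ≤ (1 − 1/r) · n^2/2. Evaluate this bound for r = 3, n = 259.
Turán density bound = (2/3) · 259^2/2 = 67081/3 ≈ 22360.3333

Turán's theorem: ex(n, K_{r+1}) is achieved by the complete r-partite Turán graph T(n, r) with parts as balanced as possible, and is at most (1 − 1/r) · n^2/2. For r = 3, n = 259: the density bound is (2/3) · 67081/2 = 67081/3 ≈ 22360.3333. The integer-valued extremum is e(T(259, 3)) = 22360, which is strictly less than the density bound 67081/3 since 3 ∤ 259 (the parts of T(259, 3) cannot all be equal).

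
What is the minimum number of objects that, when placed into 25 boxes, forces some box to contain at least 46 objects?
n = (46 − 1)·25 + 1 = 1126

By the generalised pigeonhole principle, to guarantee some box contains ≥ r objects we need more than (r − 1) · k objects total. Threshold: n = (r − 1) · k + 1. With r = 46 and k = 25: n = 45 · 25 + 1 = 1125 + 1 = 1126. For n = 1125 = 45 · 25, we can put exactly 45 objects in every box, avoiding 46 in any single one — so 1126 is tight.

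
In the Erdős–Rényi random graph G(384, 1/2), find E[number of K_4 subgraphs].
E[# K_4] = C(384, 4) · (1/2)^C(4, 2) = 891881376 / 2^6 = 27871293/2 = 13935646.5

For each 4-subset S of vertices (there are C(384, 4) = 891881376 such S), let X_S = 1 if S induces a K_4 (all C(4, 2) = 6 edges present). Then P(X_S = 1) = (1/2)^6 = 1/64. By linearity of expectation, E[# K_4] = C(384, 4) · (1/2)^6 = 891881376 / 64 = 27871293/2 = 13935646.5.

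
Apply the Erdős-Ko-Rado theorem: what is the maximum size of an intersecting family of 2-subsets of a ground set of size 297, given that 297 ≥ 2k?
max |F| = C(296, 1) = 296

Erdős-Ko-Rado (1961): when n ≥ 2k, max |F| = C(n−1, k−1). The bound is attained by the star {A : i ∈ A} for any fixed i ∈ [n]. Here C(297−1, 2−1) = C(296, 1) = 296.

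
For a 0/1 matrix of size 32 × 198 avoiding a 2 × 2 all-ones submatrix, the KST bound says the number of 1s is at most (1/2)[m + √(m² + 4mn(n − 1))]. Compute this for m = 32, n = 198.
z(32, 198; 2, 2) ≤ (1/2)[32 + √(32² + 4·32·198·197)] = (1/2)[32 + √4993792] = 1133.3397

Kővári–Sós–Turán: let r_1, ..., r_32 be the row sums and z = Σ r_i the total number of 1s. Each pair of columns can share at most one row with both entries 1 (else a 2×2 all-ones block appears), so Σ_i C(r_i, 2) ≤ C(198, 2) = 19503. By convexity Σ_i C(r_i, 2) ≥ 32·C(z/32, 2) = z(z − 32)/(2·32), giving z² − 32z − 32·198·197 ≤ 0 and hence z ≤ (1/2)[32 + √(1024 + 4·1248192)] = (1/2)[32 + √4993792] ≈ (1/2)(32 + 2234.6794) = 1133.3397.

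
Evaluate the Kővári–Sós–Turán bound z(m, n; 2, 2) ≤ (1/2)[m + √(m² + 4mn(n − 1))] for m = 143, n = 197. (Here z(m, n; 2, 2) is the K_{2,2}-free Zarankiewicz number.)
z(143, 197; 2, 2) ≤ (1/2)[143 + √(143² + 4·143·197·196)] = (1/2)[143 + √22106513] = 2422.3782

Kővári–Sós–Turán: let r_1, ..., r_143 be the row sums and z = Σ r_i the total number of 1s. Each pair of columns can share at most one row with both entries 1 (else a 2×2 all-ones block appears), so Σ_i C(r_i, 2) ≤ C(197, 2) = 19306. By convexity Σ_i C(r_i, 2) ≥ 143·C(z/143, 2) = z(z − 143)/(2·143), giving z² − 143z − 143·197·196 ≤ 0 and hence z ≤ (1/2)[143 + √(20449 + 4·5521516)] = (1/2)[143 + √22106513] ≈ (1/2)(143 + 4701.7564) = 2422.3782.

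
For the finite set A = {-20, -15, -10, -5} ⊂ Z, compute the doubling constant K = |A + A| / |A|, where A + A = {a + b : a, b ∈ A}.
K = |A + A| / |A| = 7/4

Enumerate A + A = {a + b : a, b ∈ A}. With |A| = 4, there are |A|^2 = 16 ordered sum pairs; collecting distinct values, A + A = {-40, -35, -30, -25, -20, -15, -10}, so |A + A| = 7. Thus K = 7/4. Here |A + A| = 2|A| − 1 = 7, the minimum possible — so K = 7/4 is minimal, which holds iff A is an arithmetic progression.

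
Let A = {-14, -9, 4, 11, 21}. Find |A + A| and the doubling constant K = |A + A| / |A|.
K = |A + A| / |A| = 15/5 = 3

Enumerate A + A = {a + b : a, b ∈ A}. With |A| = 5, there are |A|^2 = 25 ordered sum pairs; collecting distinct values, A + A = {-28, -23, -18, -10, -5, -3, 2, 7, 8, 12, 15, 22, 25, 32, 42}, so |A + A| = 15. Thus K = 15/5 = 3. For comparison, the minimum possible |A + A| over all 5-element sets is 2·5 − 1 = 9 (so min K = 9/5), attained only by arithmetic progressions.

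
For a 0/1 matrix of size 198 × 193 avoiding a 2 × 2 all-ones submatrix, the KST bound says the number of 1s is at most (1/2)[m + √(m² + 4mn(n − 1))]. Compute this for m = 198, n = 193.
z(198, 193; 2, 2) ≤ (1/2)[198 + √(198² + 4·198·193·192)] = (1/2)[198 + √29387556] = 2809.5145

Kővári–Sós–Turán: let r_1, ..., r_198 be the row sums and z = Σ r_i the total number of 1s. Each pair of columns can share at most one row with both entries 1 (else a 2×2 all-ones block appears), so Σ_i C(r_i, 2) ≤ C(193, 2) = 18528. By convexity Σ_i C(r_i, 2) ≥ 198·C(z/198, 2) = z(z − 198)/(2·198), giving z² − 198z − 198·193·192 ≤ 0 and hence z ≤ (1/2)[198 + √(39204 + 4·7337088)] = (1/2)[198 + √29387556] ≈ (1/2)(198 + 5421.0291) = 2809.5145.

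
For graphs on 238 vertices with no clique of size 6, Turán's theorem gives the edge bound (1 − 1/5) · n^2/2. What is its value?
Turán density bound = (4/5) · 238^2/2 = 113288/5 ≈ 22657.6

Turán's theorem: ex(n, K_{r+1}) is achieved by the complete r-partite Turán graph T(n, r) with parts as balanced as possible, and is at most (1 − 1/r) · n^2/2. For r = 5, n = 238: the density bound is (4/5) · 56644/2 = 113288/5 ≈ 22657.6. The integer-valued extremum is e(T(238, 5)) = 22657, which is strictly less than the density bound 113288/5 since 5 ∤ 238 (the parts of T(238, 5) cannot all be equal).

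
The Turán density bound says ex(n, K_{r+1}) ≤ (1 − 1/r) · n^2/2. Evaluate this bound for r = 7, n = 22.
Turán density bound = (6/7) · 22^2/2 = 1452/7 ≈ 207.4286

Turán's theorem: ex(n, K_{r+1}) is achieved by the complete r-partite Turán graph T(n, r) with parts as balanced as possible, and is at most (1 − 1/r) · n^2/2. For r = 7, n = 22: the density bound is (6/7) · 484/2 = 1452/7 ≈ 207.4286. The integer-valued extremum is e(T(22, 7)) = 207, which is strictly less than the density bound 1452/7 since 7 ∤ 22 (the parts of T(22, 7) cannot all be equal).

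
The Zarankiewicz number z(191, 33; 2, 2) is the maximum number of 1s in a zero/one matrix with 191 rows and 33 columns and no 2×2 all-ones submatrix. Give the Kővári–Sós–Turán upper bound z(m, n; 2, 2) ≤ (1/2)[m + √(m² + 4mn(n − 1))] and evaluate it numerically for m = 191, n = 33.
z(191, 33; 2, 2) ≤ (1/2)[191 + √(191² + 4·191·33·32)] = (1/2)[191 + √843265] = 554.6473

Kővári–Sós–Turán: let r_1, ..., r_191 be the row sums and z = Σ r_i the total number of 1s. Each pair of columns can share at most one row with both entries 1 (else a 2×2 all-ones block appears), so Σ_i C(r_i, 2) ≤ C(33, 2) = 528. By convexity Σ_i C(r_i, 2) ≥ 191·C(z/191, 2) = z(z − 191)/(2·191), giving z² − 191z − 191·33·32 ≤ 0 and hence z ≤ (1/2)[191 + √(36481 + 4·201696)] = (1/2)[191 + √843265] ≈ (1/2)(191 + 918.2946) = 554.6473.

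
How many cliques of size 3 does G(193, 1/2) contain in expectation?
E[# K_3] = C(193, 3) · (1/2)^C(3, 2) = 1179616 / 2^3 = 147452

For each 3-subset S of vertices (there are C(193, 3) = 1179616 such S), let X_S = 1 if S induces a K_3 (all C(3, 2) = 3 edges present). Then P(X_S = 1) = (1/2)^3 = 1/8. By linearity of expectation, E[# K_3] = C(193, 3) · (1/2)^3 = 1179616 / 8 = 147452.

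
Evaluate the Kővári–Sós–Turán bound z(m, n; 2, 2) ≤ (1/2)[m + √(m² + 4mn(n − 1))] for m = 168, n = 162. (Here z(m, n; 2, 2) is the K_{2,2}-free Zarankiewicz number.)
z(168, 162; 2, 2) ≤ (1/2)[168 + √(168² + 4·168·162·161)] = (1/2)[168 + √17555328] = 2178.9539

Kővári–Sós–Turán: let r_1, ..., r_168 be the row sums and z = Σ r_i the total number of 1s. Each pair of columns can share at most one row with both entries 1 (else a 2×2 all-ones block appears), so Σ_i C(r_i, 2) ≤ C(162, 2) = 13041. By convexity Σ_i C(r_i, 2) ≥ 168·C(z/168, 2) = z(z − 168)/(2·168), giving z² − 168z − 168·162·161 ≤ 0 and hence z ≤ (1/2)[168 + √(28224 + 4·4381776)] = (1/2)[168 + √17555328] ≈ (1/2)(168 + 4189.9079) = 2178.9539.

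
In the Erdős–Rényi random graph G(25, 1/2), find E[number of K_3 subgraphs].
E[# K_3] = C(25, 3) · (1/2)^C(3, 2) = 2300 / 2^3 = 575/2 = 287.5

For each 3-subset S of vertices (there are C(25, 3) = 2300 such S), let X_S = 1 if S induces a K_3 (all C(3, 2) = 3 edges present). Then P(X_S = 1) = (1/2)^3 = 1/8. By linearity of expectation, E[# K_3] = C(25, 3) · (1/2)^3 = 2300 / 8 = 575/2 = 287.5.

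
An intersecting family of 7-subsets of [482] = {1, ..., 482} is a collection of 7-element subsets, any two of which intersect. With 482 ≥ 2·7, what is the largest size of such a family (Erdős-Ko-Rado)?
max |F| = C(481, 6) = 16670267127696

Erdős-Ko-Rado (1961): when n ≥ 2k, max |F| = C(n−1, k−1). The bound is attained by the star {A : i ∈ A} for any fixed i ∈ [n]. Here C(482−1, 7−1) = C(481, 6) = 16670267127696.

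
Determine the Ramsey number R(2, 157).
R(2, 157) = 157

R(2, k) = k for all k ≥ 2: in a 2-colouring of K_k, either some edge is red (a red K_2) or all edges are blue (a blue K_k). And K_{156} coloured all-blue has no blue K_157, so R(2, 157) > 156. Hence R(2, 157) = 157.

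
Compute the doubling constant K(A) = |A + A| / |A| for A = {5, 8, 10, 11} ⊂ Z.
K = |A + A| / |A| = 9/4

Enumerate A + A = {a + b : a, b ∈ A}. With |A| = 4, there are |A|^2 = 16 ordered sum pairs; collecting distinct values, A + A = {10, 13, 15, 16, 18, 19, 20, 21, 22}, so |A + A| = 9. Thus K = 9/4. For comparison, the minimum possible |A + A| over all 4-element sets is 2·4 − 1 = 7 (so min K = 7/4), attained only by arithmetic progressions.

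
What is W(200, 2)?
W(200, 2) = 200 + 1 = 201

A 2-term AP is any pair of integers, so a monochromatic 2-AP exists iff some colour is used at least twice. With 200 colours, the colouring i ↦ i on {1, ..., 200} uses each colour once, avoiding any monochromatic pair, so W(200, 2) > 200. For {1, ..., 201}, pigeonhole forces two integers of the same colour, which form a monochromatic 2-AP. Hence W(200, 2) = 201.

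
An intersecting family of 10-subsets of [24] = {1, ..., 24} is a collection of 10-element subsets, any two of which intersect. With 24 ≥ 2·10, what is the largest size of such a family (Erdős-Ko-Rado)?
max |F| = C(23, 9) = 817190

The Erdős-Ko-Rado theorem states: for n ≥ 2k, an intersecting family of k-subsets of an n-element set has size at most C(n − 1, k − 1), with equality for 'star' families {A ⊆ [n] : |A| = k, i ∈ A} (fix an element i). For n = 24, k = 10: C(23, 9) = 817190.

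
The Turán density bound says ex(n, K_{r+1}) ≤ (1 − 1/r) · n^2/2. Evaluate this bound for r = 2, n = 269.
Turán density bound = (1/2) · 269^2/2 = 72361/4 ≈ 18090.25

Turán's theorem: ex(n, K_{r+1}) is achieved by the complete r-partite Turán graph T(n, r) with parts as balanced as possible, and is at most (1 − 1/r) · n^2/2. For r = 2, n = 269: the density bound is (1/2) · 72361/2 = 72361/4 ≈ 18090.25. The integer-valued extremum is e(T(269, 2)) = 18090, which is strictly less than the density bound 72361/4 since 2 ∤ 269 (the parts of T(269, 2) cannot all be equal).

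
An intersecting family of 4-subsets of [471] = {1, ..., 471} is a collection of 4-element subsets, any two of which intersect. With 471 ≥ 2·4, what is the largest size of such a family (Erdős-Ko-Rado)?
max |F| = C(470, 3) = 17193540

Erdős-Ko-Rado (1961): when n ≥ 2k, max |F| = C(n−1, k−1). The bound is attained by the star {A : i ∈ A} for any fixed i ∈ [n]. Here C(471−1, 4−1) = C(470, 3) = 17193540.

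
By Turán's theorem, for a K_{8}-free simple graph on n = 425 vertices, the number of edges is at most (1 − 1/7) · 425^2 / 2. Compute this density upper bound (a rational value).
Turán density bound = (6/7) · 425^2/2 = 541875/7 ≈ 77410.7143

Turán's theorem: ex(n, K_{r+1}) is achieved by the complete r-partite Turán graph T(n, r) with parts as balanced as possible, and is at most (1 − 1/r) · n^2/2. For r = 7, n = 425: the density bound is (6/7) · 180625/2 = 541875/7 ≈ 77410.7143. The integer-valued extremum is e(T(425, 7)) = 77410, which is strictly less than the density bound 541875/7 since 7 ∤ 425 (the parts of T(425, 7) cannot all be equal).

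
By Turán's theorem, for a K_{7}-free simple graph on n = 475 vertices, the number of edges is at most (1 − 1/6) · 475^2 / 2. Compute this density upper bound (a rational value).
Turán density bound = (5/6) · 475^2/2 = 1128125/12 ≈ 94010.4167

Turán's theorem: ex(n, K_{r+1}) is achieved by the complete r-partite Turán graph T(n, r) with parts as balanced as possible, and is at most (1 − 1/r) · n^2/2. For r = 6, n = 475: the density bound is (5/6) · 225625/2 = 1128125/12 ≈ 94010.4167. The integer-valued extremum is e(T(475, 6)) = 94010, which is strictly less than the density bound 1128125/12 since 6 ∤ 475 (the parts of T(475, 6) cannot all be equal).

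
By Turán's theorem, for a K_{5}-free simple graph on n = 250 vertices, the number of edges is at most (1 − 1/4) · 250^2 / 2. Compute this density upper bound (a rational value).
Turán density bound = (3/4) · 250^2/2 = 46875/2 ≈ 23437.5

Turán's theorem: ex(n, K_{r+1}) is achieved by the complete r-partite Turán graph T(n, r) with parts as balanced as possible, and is at most (1 − 1/r) · n^2/2. For r = 4, n = 250: the density bound is (3/4) · 62500/2 = 46875/2 ≈ 23437.5. The integer-valued extremum is e(T(250, 4)) = 23437, which is strictly less than the density bound 46875/2 since 4 ∤ 250 (the parts of T(250, 4) cannot all be equal).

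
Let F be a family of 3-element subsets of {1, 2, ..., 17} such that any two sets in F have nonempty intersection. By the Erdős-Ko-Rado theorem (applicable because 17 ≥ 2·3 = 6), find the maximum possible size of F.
max |F| = C(16, 2) = 120

The Erdős-Ko-Rado theorem states: for n ≥ 2k, an intersecting family of k-subsets of an n-element set has size at most C(n − 1, k − 1), with equality for 'star' families {A ⊆ [n] : |A| = k, i ∈ A} (fix an element i). For n = 17, k = 3: C(16, 2) = 120.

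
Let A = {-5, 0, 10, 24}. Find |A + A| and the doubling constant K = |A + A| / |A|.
K = |A + A| / |A| = 10/4 = 5/2

Enumerate A + A = {a + b : a, b ∈ A}. With |A| = 4, there are |A|^2 = 16 ordered sum pairs; collecting distinct values, A + A = {-10, -5, 0, 5, 10, 19, 20, 24, 34, 48}, so |A + A| = 10. Thus K = 10/4 = 5/2. For comparison, the minimum possible |A + A| over all 4-element sets is 2·4 − 1 = 7 (so min K = 7/4), attained only by arithmetic progressions.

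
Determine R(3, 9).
R(3, 9) = 36

Lower bound: an explicit 2-colouring of K_{35} (typically a Paley-type or other structured construction) avoids a red K_3 and a blue K_9, showing R(3, 9) > 35.
Upper bound: the simple Erdős–Szekeres recurrence only gives R(3, 9) ≤ 37; the tight bound R(3, 9) ≤ 36 requires a sharper case analysis (or computer search) of 2-colourings of K_{36}.
Hence R(3, 9) = 36.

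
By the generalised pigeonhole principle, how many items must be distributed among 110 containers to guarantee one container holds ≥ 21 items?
n = (21 − 1)·110 + 1 = 2201

By the generalised pigeonhole principle, to guarantee some box contains ≥ r objects we need more than (r − 1) · k objects total. Threshold: n = (r − 1) · k + 1. With r = 21 and k = 110: n = 20 · 110 + 1 = 2200 + 1 = 2201. For n = 2200 = 20 · 110, we can put exactly 20 objects in every box, avoiding 21 in any single one — so 2201 is tight.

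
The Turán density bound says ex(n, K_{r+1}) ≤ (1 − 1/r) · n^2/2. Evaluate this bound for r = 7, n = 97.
Turán density bound = (6/7) · 97^2/2 = 28227/7 ≈ 4032.4286

Turán's theorem: ex(n, K_{r+1}) is achieved by the complete r-partite Turán graph T(n, r) with parts as balanced as possible, and is at most (1 − 1/r) · n^2/2. For r = 7, n = 97: the density bound is (6/7) · 9409/2 = 28227/7 ≈ 4032.4286. The integer-valued extremum is e(T(97, 7)) = 4032, which is strictly less than the density bound 28227/7 since 7 ∤ 97 (the parts of T(97, 7) cannot all be equal).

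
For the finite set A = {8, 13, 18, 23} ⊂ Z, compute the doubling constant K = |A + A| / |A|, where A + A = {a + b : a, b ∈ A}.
K = |A + A| / |A| = 7/4

Enumerate A + A = {a + b : a, b ∈ A}. With |A| = 4, there are |A|^2 = 16 ordered sum pairs; collecting distinct values, A + A = {16, 21, 26, 31, 36, 41, 46}, so |A + A| = 7. Thus K = 7/4. Here |A + A| = 2|A| − 1 = 7, the minimum possible — so K = 7/4 is minimal, which holds iff A is an arithmetic progression.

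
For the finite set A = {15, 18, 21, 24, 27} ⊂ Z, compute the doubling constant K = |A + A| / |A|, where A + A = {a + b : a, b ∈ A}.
K = |A + A| / |A| = 9/5

Enumerate A + A = {a + b : a, b ∈ A}. With |A| = 5, there are |A|^2 = 25 ordered sum pairs; collecting distinct values, A + A = {30, 33, 36, 39, 42, 45, 48, 51, 54}, so |A + A| = 9. Thus K = 9/5. Here |A + A| = 2|A| − 1 = 9, the minimum possible — so K = 9/5 is minimal, which holds iff A is an arithmetic progression.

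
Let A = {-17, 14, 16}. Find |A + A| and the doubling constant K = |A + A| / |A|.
K = |A + A| / |A| = 6/3 = 2

Enumerate A + A = {a + b : a, b ∈ A}. With |A| = 3, there are |A|^2 = 9 ordered sum pairs; collecting distinct values, A + A = {-34, -3, -1, 28, 30, 32}, so |A + A| = 6. Thus K = 6/3 = 2. For comparison, the minimum possible |A + A| over all 3-element sets is 2·3 − 1 = 5 (so min K = 5/3), attained only by arithmetic progressions.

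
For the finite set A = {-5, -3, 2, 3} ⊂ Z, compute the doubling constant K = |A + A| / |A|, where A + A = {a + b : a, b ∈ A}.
K = |A + A| / |A| = 10/4 = 5/2

Enumerate A + A = {a + b : a, b ∈ A}. With |A| = 4, there are |A|^2 = 16 ordered sum pairs; collecting distinct values, A + A = {-10, -8, -6, -3, -2, -1, 0, 4, 5, 6}, so |A + A| = 10. Thus K = 10/4 = 5/2. For comparison, the minimum possible |A + A| over all 4-element sets is 2·4 − 1 = 7 (so min K = 7/4), attained only by arithmetic progressions.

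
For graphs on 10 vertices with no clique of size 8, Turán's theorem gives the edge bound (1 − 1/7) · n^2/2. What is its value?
Turán density bound = (6/7) · 10^2/2 = 300/7 ≈ 42.8571

Turán's theorem: ex(n, K_{r+1}) is achieved by the complete r-partite Turán graph T(n, r) with parts as balanced as possible, and is at most (1 − 1/r) · n^2/2. For r = 7, n = 10: the density bound is (6/7) · 100/2 = 300/7 ≈ 42.8571. The integer-valued extremum is e(T(10, 7)) = 42, which is strictly less than the density bound 300/7 since 7 ∤ 10 (the parts of T(10, 7) cannot all be equal).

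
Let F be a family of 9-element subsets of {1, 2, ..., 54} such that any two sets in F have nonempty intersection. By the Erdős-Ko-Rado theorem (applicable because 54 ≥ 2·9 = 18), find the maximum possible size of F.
max |F| = C(53, 8) = 886322710

Erdős-Ko-Rado (1961): when n ≥ 2k, max |F| = C(n−1, k−1). The bound is attained by the star {A : i ∈ A} for any fixed i ∈ [n]. Here C(54−1, 9−1) = C(53, 8) = 886322710.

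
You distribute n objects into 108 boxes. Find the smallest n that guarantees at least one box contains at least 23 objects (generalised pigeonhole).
n = (23 − 1)·108 + 1 = 2377

By the generalised pigeonhole principle, to guarantee some box contains ≥ r objects we need more than (r − 1) · k objects total. Threshold: n = (r − 1) · k + 1. With r = 23 and k = 108: n = 22 · 108 + 1 = 2376 + 1 = 2377. For n = 2376 = 22 · 108, we can put exactly 22 objects in every box, avoiding 23 in any single one — so 2377 is tight.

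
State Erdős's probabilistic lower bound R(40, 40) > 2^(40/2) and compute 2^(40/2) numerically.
2^(40/2) = 1048576; so R(40, 40) > 1048576

Colour each edge of K_n uniformly at random with red/blue. The expected number of monochromatic K_40 is C(n, 40) · 2 · 2^(−C(40,2)). If C(n, 40) · 2^(1 − C(40,2)) < 1, then with positive probability no monochromatic K_40 exists, so R(40, 40) > n. The standard estimate C(n, 40) ≤ n^40/40! shows this inequality holds whenever n ≤ 2^(40/2) (since 40! · 2^(C(40,2) − 1) > 2^(40^2/2) ≥ n^40). Hence R(40, 40) > 2^(40/2) = 1048576.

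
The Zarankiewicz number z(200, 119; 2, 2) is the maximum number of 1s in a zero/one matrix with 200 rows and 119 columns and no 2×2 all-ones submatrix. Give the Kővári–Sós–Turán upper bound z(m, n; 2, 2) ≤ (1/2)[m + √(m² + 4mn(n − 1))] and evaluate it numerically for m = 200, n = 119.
z(200, 119; 2, 2) ≤ (1/2)[200 + √(200² + 4·200·119·118)] = (1/2)[200 + √11273600] = 1778.8091

Kővári–Sós–Turán: let r_1, ..., r_200 be the row sums and z = Σ r_i the total number of 1s. Each pair of columns can share at most one row with both entries 1 (else a 2×2 all-ones block appears), so Σ_i C(r_i, 2) ≤ C(119, 2) = 7021. By convexity Σ_i C(r_i, 2) ≥ 200·C(z/200, 2) = z(z − 200)/(2·200), giving z² − 200z − 200·119·118 ≤ 0 and hence z ≤ (1/2)[200 + √(40000 + 4·2808400)] = (1/2)[200 + √11273600] ≈ (1/2)(200 + 3357.6182) = 1778.8091.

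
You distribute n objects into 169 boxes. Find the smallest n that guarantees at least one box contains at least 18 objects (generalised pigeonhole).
n = (18 − 1)·169 + 1 = 2874

By the generalised pigeonhole principle, to guarantee some box contains ≥ r objects we need more than (r − 1) · k objects total. Threshold: n = (r − 1) · k + 1. With r = 18 and k = 169: n = 17 · 169 + 1 = 2873 + 1 = 2874. For n = 2873 = 17 · 169, we can put exactly 17 objects in every box, avoiding 18 in any single one — so 2874 is tight.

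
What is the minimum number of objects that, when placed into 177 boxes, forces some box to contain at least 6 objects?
n = (6 − 1)·177 + 1 = 886

By the generalised pigeonhole principle, to guarantee some box contains ≥ r objects we need more than (r − 1) · k objects total. Threshold: n = (r − 1) · k + 1. With r = 6 and k = 177: n = 5 · 177 + 1 = 885 + 1 = 886. For n = 885 = 5 · 177, we can put exactly 5 objects in every box, avoiding 6 in any single one — so 886 is tight.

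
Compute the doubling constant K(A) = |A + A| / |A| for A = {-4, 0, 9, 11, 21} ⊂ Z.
K = |A + A| / |A| = 15/5 = 3

Enumerate A + A = {a + b : a, b ∈ A}. With |A| = 5, there are |A|^2 = 25 ordered sum pairs; collecting distinct values, A + A = {-8, -4, 0, 5, 7, 9, 11, 17, 18, 20, 21, 22, 30, 32, 42}, so |A + A| = 15. Thus K = 15/5 = 3. For comparison, the minimum possible |A + A| over all 5-element sets is 2·5 − 1 = 9 (so min K = 9/5), attained only by arithmetic progressions.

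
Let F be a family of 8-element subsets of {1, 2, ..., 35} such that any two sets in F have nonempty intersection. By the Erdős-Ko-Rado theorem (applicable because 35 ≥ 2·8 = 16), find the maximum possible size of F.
max |F| = C(34, 7) = 5379616

The Erdős-Ko-Rado theorem states: for n ≥ 2k, an intersecting family of k-subsets of an n-element set has size at most C(n − 1, k − 1), with equality for 'star' families {A ⊆ [n] : |A| = k, i ∈ A} (fix an element i). For n = 35, k = 8: C(34, 7) = 5379616.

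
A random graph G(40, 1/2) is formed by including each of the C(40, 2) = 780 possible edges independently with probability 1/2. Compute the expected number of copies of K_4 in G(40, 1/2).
E[# K_4] = C(40, 4) · (1/2)^C(4, 2) = 91390 / 2^6 = 45695/32 = 1427.96875

For each 4-subset S of vertices (there are C(40, 4) = 91390 such S), let X_S = 1 if S induces a K_4 (all C(4, 2) = 6 edges present). Then P(X_S = 1) = (1/2)^6 = 1/64. By linearity of expectation, E[# K_4] = C(40, 4) · (1/2)^6 = 91390 / 64 = 45695/32 = 1427.96875.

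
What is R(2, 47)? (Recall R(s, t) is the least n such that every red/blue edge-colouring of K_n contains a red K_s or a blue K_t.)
R(2, 47) = 47

R(2, k) = k for all k ≥ 2: in a 2-colouring of K_k, either some edge is red (a red K_2) or all edges are blue (a blue K_k). And K_{46} coloured all-blue has no blue K_47, so R(2, 47) > 46. Hence R(2, 47) = 47.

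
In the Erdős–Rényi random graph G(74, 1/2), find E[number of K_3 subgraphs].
E[# K_3] = C(74, 3) · (1/2)^C(3, 2) = 64824 / 2^3 = 8103

For each 3-subset S of vertices (there are C(74, 3) = 64824 such S), let X_S = 1 if S induces a K_3 (all C(3, 2) = 3 edges present). Then P(X_S = 1) = (1/2)^3 = 1/8. By linearity of expectation, E[# K_3] = C(74, 3) · (1/2)^3 = 64824 / 8 = 8103.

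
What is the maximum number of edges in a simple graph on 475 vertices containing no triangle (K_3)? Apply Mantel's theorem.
ex(475, K_3) = ⌊475^2/4⌋ = 56406

Mantel (1907): a triangle-free graph on n vertices has at most ⌊n^2/4⌋ edges, with equality for the complete bipartite graph K_{⌊n/2⌋, ⌈n/2⌉}. For n = 475: ⌊475^2/4⌋ = ⌊225625/4⌋ = 56406. The extremal graph is K_{237, 238}, which has 237·238 = 56406 edges.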